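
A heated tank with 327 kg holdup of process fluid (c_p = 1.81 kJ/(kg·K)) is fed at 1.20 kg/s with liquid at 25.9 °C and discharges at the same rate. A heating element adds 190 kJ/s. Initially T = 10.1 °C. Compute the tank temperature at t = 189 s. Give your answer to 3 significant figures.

61.8 °C

Heat balance on the well-mixed liquid: M c_p dT/dt = ṁ c_p (T_in − T) + 190.
τ = M/ṁ = 272.50 s; T_ss = T_in + Q̇/(ṁ c_p) = 25.9 + 190/(1.20·1.81) = 113.38 °C.
This is linear first-order; T(t) = T_ss + (T₀ − T_ss) e^(−t/τ).
T(189) = 113.38 + (-103.28)·e^(−189/272.50) = 113.38 + (-103.28)·0.49978 = 61.761 °C.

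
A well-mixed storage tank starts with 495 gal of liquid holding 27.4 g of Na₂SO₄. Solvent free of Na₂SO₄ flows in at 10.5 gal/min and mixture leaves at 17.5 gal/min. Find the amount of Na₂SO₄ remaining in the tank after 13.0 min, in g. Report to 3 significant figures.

16.5 g

Let m(t) be the amount of Na₂SO₄. Volume: V(t) = V₀ + (Q_in − Q_out) t = 495 − 7.0000 t; V(13.0) = 404.00 gal.
Species balance (pure solvent in): dm/dt = −Q_out · m/V(t).
dm/m = −Q_out dt/(V₀ − 7.0000 t); integrating gives ln(m/m₀) = −(Q_out/(Q_in−Q_out)) ln(V/V₀).
m = m₀ (V₀/V)^(Q_out/(Q_in−Q_out)) = 27.4 × (495/404.00)^(-2.5000) = 16.489 g.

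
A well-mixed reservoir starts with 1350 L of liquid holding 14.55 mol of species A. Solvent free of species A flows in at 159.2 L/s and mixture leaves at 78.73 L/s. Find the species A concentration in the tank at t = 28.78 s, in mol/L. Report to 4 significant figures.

Total volume: dV/dt = Q_in − Q_out = 80.4700 L/s, so V(t) = 1350 + 80.4700 t and V(28.78) = 3665.93 L.
Species balance (pure solvent in): dm/dt = −Q_out · m/V(t).
Separate: dm/m = −Q_out dt/V(t) ⇒ ln(m/m₀) = −(Q_out/(Q_in−Q_out)) ln(V/V₀).
m = m₀ (V₀/V)^(Q_out/(Q_in−Q_out)) = 14.55 × (1350/3665.93)^(0.978377) = 5.47513 mol.
C = m/V = 5.47513/3665.93 = 0.00149352 mol/L.

0.001494 mol/L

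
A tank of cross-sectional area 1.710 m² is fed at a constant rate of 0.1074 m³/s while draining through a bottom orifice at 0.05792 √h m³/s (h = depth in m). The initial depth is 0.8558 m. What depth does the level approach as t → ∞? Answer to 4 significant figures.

3.438 m

Unsteady balance on liquid volume: A dh/dt = Q_in − 0.05792 √h. At steady state dh/dt = 0:
Q_in = 0.05792 √h_ss ⇒ √h_ss = 0.1074/0.05792 = 1.85428.
h_ss = 1.85428² = 3.43836 m. (Since h₀ = 0.8558 m < h_ss, the level will rise toward this value.)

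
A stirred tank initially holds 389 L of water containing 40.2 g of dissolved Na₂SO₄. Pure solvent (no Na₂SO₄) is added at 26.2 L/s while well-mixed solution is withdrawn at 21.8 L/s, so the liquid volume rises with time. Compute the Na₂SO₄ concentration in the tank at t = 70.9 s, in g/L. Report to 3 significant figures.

0.00310 g/L

Total volume: dV/dt = Q_in − Q_out = 4.4000 L/s, so V(t) = 389 + 4.4000 t and V(70.9) = 700.96 L.
Species balance (pure solvent in): dm/dt = −Q_out · m/V(t).
dm/m = −Q_out dt/(V₀ + 4.4000 t); integrating gives ln(m/m₀) = −(Q_out/(Q_in−Q_out)) ln(V/V₀).
m = m₀ (V₀/V)^(Q_out/(Q_in−Q_out)) = 40.2 × (389/700.96)^(4.9545) = 2.1734 g.
C = m/V = 2.1734/700.96 = 0.0031006 g/L.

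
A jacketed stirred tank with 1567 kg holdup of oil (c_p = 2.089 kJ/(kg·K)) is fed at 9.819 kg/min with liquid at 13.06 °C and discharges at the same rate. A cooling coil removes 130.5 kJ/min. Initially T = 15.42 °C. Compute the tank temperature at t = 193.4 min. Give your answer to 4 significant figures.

M c_p dT/dt = ṁ c_p (T_in − T) − Q̇.
Rearrange: dT/dt = (T_ss − T)/τ with τ = M/ṁ = 159.589 min and T_ss = T_in − Q̇/(ṁ c_p) = 6.69784 °C.
Solution: T(t) = T_ss + (T₀ − T_ss) e^(−t/τ).
T(193.4) = 6.69784 + (8.72216)·e^(−193.4/159.589) = 6.69784 + (8.72216)·0.297641 = 9.29391 °C.

9.294 °C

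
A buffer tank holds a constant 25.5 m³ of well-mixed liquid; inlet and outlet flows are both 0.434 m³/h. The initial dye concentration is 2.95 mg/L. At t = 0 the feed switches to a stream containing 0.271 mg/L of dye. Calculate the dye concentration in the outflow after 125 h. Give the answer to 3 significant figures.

0.590 mg/L

Mass balance on the solute (V constant): V dC/dt = Q(C_in − C).
So dC/dt = (C_in − C)/τ with τ = V/Q = 25.5/0.434 = 58.756 h.
This is linear first-order; C(t) = C_in + (C₀ − C_in) e^(−t/τ).
C(125) = 0.271 + (2.95 − 0.271)·e^(−125/58.756) = 0.271 + (2.6790)·0.11914 = 0.59018 mg/L.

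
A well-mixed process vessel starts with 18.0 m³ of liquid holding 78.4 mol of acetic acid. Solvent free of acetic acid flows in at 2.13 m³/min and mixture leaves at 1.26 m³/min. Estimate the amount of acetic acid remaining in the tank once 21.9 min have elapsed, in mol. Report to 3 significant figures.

Let m(t) be the amount of acetic acid. Volume: V(t) = V₀ + (Q_in − Q_out) t = 18.0 + 0.87000 t; V(21.9) = 37.053 m³.
Species balance (pure solvent in): dm/dt = −Q_out · m/V(t).
Separate: dm/m = −Q_out dt/V(t) ⇒ ln(m/m₀) = −(Q_out/(Q_in−Q_out)) ln(V/V₀).
m = m₀ (V₀/V)^(Q_out/(Q_in−Q_out)) = 78.4 × (18.0/37.053)^(1.4483) = 27.555 mol.

27.6 mol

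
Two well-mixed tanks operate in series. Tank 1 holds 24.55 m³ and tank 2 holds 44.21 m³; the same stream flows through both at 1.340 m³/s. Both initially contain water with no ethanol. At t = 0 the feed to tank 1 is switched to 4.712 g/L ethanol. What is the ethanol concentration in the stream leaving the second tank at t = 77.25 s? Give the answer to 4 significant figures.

Each tank obeys Vᵢ dCᵢ/dt = Q(Cᵢ₋₁ − Cᵢ), so τᵢ = Vᵢ/Q.
τ₁ = 24.55/1.340 = 18.3209 s; τ₂ = 44.21/1.340 = 32.9925 s.
Tank 1: C₁ = C_in(1 − e^(−t/τ₁)). Tank 2 (τ₁ ≠ τ₂): C₂ = C_in[1 − (τ₁ e^(−t/τ₁) − τ₂ e^(−t/τ₂))/(τ₁ − τ₂)].
At t = 77.25: e^(−t/τ₁) = 0.0147502, e^(−t/τ₂) = 0.0961892.
C₂ = 4.712·[1 − (18.3209·0.0147502 − 32.9925·0.0961892)/(-14.6716)] = 4.712·0.802116 = 3.77957 g/L.

3.780 g/L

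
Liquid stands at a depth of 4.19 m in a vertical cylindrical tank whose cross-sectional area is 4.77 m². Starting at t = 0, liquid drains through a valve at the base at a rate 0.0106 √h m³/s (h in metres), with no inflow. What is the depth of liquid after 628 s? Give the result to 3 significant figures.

1.82 m

Accumulation of liquid (constant cross-section A): A dh/dt = −0.0106 √h.
This is separable: 2 d(√h)/dt = −0.0106/A, so √h = √h₀ − (0.0106/(2A)) t.
√h = √4.19 − 0.0106·628/(2·4.77) = 2.0469 − 0.69778 = 1.3492.
h = 1.3492² = 1.8203 m.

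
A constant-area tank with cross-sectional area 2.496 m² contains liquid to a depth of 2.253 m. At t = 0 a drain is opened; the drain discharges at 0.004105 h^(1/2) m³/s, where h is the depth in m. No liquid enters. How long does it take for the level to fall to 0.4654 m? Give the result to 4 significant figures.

With no inflow, A dh/dt = −0.004105 √h.
Separate and integrate: 2(√h − √h₀) = −(0.004105/A) t.
t = 2A(√h₀ − √h)/0.004105 = 2·2.496·(√2.253 − √0.4654)/0.004105
  = 4.99200 × (1.50100 − 0.682202) / 0.004105 = 995.721 s.

995.7 s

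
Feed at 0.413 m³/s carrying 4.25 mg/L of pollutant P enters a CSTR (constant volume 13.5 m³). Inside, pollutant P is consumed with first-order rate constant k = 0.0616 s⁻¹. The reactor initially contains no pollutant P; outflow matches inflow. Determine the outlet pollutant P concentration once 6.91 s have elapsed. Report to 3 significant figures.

0.664 mg/L

V dC/dt = Q(C_in − C) − k V C.
dC/dt = (Q/V) C_in − (Q/V + k) C; effective rate a = Q/V + k = 0.030593 + 0.0616 = 0.092193 s⁻¹.
C_ss = Q C_in/(Q + kV) = 1.4103 mg/L; C(t) = C_ss + (C₀ − C_ss) e^(−a t).
C(6.91) = 1.4103 + (-1.4103)·e^(−0.092193·6.91) = 1.4103 + (-1.4103)·0.52885 = 0.66446 mg/L.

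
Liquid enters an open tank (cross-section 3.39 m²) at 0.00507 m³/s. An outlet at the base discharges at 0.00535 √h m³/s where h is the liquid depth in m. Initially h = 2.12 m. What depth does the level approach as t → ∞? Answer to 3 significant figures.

0.898 m

Unsteady balance on liquid volume: A dh/dt = Q_in − 0.00535 √h. At steady state dh/dt = 0:
Q_in = 0.00535 √h_ss ⇒ √h_ss = 0.00507/0.00535 = 0.94766.
h_ss = 0.94766² = 0.89807 m. (Since h₀ = 2.12 m > h_ss, the level will fall toward this value.)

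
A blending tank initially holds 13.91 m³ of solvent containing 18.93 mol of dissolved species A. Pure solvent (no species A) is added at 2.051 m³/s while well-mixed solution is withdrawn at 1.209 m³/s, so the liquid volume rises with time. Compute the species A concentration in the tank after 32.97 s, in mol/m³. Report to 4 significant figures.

0.09400 mol/m³

Total volume: dV/dt = Q_in − Q_out = 0.842000 m³/s, so V(t) = 13.91 + 0.842000 t and V(32.97) = 41.6707 m³.
Species balance (pure solvent in): dm/dt = −Q_out · m/V(t).
dm/m = −Q_out dt/(V₀ + 0.842000 t); integrating gives ln(m/m₀) = −(Q_out/(Q_in−Q_out)) ln(V/V₀).
m = m₀ (V₀/V)^(Q_out/(Q_in−Q_out)) = 18.93 × (13.91/41.6707)^(1.43587) = 3.91701 mol.
C = m/V = 3.91701/41.6707 = 0.0939989 mol/m³.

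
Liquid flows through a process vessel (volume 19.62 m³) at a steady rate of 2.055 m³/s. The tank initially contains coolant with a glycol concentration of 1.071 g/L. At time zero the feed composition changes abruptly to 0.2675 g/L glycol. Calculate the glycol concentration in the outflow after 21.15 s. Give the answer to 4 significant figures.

0.3552 g/L

Mass balance on the solute (V constant): V dC/dt = Q(C_in − C).
Time constant τ = V/Q = 19.62/2.055 = 9.54745 s.
Solution: C(t) = C_in + (C₀ − C_in) e^(−t/τ).
C(21.15) = 0.2675 + (1.071 − 0.2675)·e^(−21.15/9.54745) = 0.2675 + (0.803500)·0.109126 = 0.355183 g/L.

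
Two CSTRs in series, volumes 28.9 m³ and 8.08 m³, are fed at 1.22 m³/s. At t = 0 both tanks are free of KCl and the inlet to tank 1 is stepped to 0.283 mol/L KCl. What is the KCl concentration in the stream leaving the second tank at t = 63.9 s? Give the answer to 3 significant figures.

Species balance on tank i: dCᵢ/dt = (Cᵢ₋₁ − Cᵢ)/τᵢ with τᵢ = Vᵢ/Q.
τ₁ = 28.9/1.22 = 23.689 s; τ₂ = 8.08/1.22 = 6.6230 s.
Solving the cascade with C₁(0)=C₂(0)=0 gives C₂(t) = C_in[1 − (τ₁ e^(−t/τ₁) − τ₂ e^(−t/τ₂))/(τ₁ − τ₂)].
At t = 63.9: e^(−t/τ₁) = 0.067373, e^(−t/τ₂) = 6.4537e-05.
C₂ = 0.283·[1 − (23.689·0.067373 − 6.6230·6.4537e-05)/(17.066)] = 0.283·0.90651 = 0.25654 mol/L.

0.257 mol/L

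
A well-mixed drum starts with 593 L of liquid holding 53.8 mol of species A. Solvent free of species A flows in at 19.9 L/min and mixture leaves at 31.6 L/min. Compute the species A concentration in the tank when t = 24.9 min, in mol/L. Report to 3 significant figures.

Total volume: dV/dt = Q_in − Q_out = -11.700 L/min, so V(t) = 593 − 11.700 t and V(24.9) = 301.67 L.
Solute balance: dm/dt = 0 − Q_out C = −Q_out m/V(t).
dm/m = −Q_out dt/(V₀ − 11.700 t); integrating gives ln(m/m₀) = −(Q_out/(Q_in−Q_out)) ln(V/V₀).
m = m₀ (V₀/V)^(Q_out/(Q_in−Q_out)) = 53.8 × (593/301.67)^(-2.7009) = 8.6700 mol.
C = m/V = 8.6700/301.67 = 0.028740 mol/L.

0.0287 mol/L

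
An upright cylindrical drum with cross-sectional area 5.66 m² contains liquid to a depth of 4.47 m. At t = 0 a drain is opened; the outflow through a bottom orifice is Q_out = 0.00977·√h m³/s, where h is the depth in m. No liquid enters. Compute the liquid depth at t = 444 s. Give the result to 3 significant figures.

3.00 m

With no inflow, A dh/dt = −0.00977 √h.
∫ h^(−1/2) dh = −(0.00977/A) ∫ dt, giving 2√h = 2√h₀ − (0.00977/A) t.
√h = √4.47 − 0.00977·444/(2·5.66) = 2.1142 − 0.38320 = 1.7310.
h = 1.7310² = 2.9965 m.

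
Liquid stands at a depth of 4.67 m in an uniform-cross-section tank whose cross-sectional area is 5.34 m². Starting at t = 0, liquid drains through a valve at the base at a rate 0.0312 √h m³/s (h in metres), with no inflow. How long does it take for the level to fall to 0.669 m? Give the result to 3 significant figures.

A dh/dt = −Q_out = −0.0312 √h.
Separate and integrate: 2(√h − √h₀) = −(0.0312/A) t.
t = 2A(√h₀ − √h)/0.0312 = 2·5.34·(√4.67 − √0.669)/0.0312
  = 10.680 × (2.1610 − 0.81792) / 0.0312 = 459.75 s.

460 s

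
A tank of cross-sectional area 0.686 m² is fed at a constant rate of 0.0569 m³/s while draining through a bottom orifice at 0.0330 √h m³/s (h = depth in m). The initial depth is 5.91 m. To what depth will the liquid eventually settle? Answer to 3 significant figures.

2.97 m

Unsteady balance on liquid volume: A dh/dt = Q_in − 0.0330 √h. At steady state dh/dt = 0:
Q_in = 0.0330 √h_ss ⇒ √h_ss = 0.0569/0.0330 = 1.7242.
h_ss = 1.7242² = 2.9730 m. (Since h₀ = 5.91 m > h_ss, the level will fall toward this value.)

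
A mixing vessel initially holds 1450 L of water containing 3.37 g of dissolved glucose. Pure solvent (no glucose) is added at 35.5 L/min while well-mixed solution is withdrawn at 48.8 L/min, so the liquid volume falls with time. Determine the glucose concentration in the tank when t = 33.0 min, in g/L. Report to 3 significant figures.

0.000888 g/L

Let m(t) be the amount of glucose. Volume: V(t) = V₀ + (Q_in − Q_out) t = 1450 − 13.300 t; V(33.0) = 1011.1 L.
No glucose enters, so dm/dt = −Q_out · (m/V).
Separate: dm/m = −Q_out dt/V(t) ⇒ ln(m/m₀) = −(Q_out/(Q_in−Q_out)) ln(V/V₀).
m = m₀ (V₀/V)^(Q_out/(Q_in−Q_out)) = 3.37 × (1450/1011.1)^(-3.6692) = 0.89770 g.
C = m/V = 0.89770/1011.1 = 0.00088785 g/L.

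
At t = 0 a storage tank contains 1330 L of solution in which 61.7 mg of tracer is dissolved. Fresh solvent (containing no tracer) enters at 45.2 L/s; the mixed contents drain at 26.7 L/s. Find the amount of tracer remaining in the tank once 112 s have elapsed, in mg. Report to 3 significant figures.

Let m(t) be the amount of tracer. Volume: V(t) = V₀ + (Q_in − Q_out) t = 1330 + 18.500 t; V(112) = 3402.0 L.
Species balance (pure solvent in): dm/dt = −Q_out · m/V(t).
Separate: dm/m = −Q_out dt/V(t) ⇒ ln(m/m₀) = −(Q_out/(Q_in−Q_out)) ln(V/V₀).
m = m₀ (V₀/V)^(Q_out/(Q_in−Q_out)) = 61.7 × (1330/3402.0)^(1.4432) = 15.908 mg.

15.9 mg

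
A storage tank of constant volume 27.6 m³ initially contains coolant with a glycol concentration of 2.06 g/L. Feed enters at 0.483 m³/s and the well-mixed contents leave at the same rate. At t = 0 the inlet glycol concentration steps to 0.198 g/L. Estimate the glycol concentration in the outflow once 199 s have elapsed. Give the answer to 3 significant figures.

0.255 g/L

Species balance on the tank: V dC/dt = Q(C_in − C).
Time constant τ = V/Q = 27.6/0.483 = 57.143 s.
Solution: C(t) = C_in + (C₀ − C_in) e^(−t/τ).
C(199) = 0.198 + (2.06 − 0.198)·e^(−199/57.143) = 0.198 + (1.8620)·0.030730 = 0.25522 g/L.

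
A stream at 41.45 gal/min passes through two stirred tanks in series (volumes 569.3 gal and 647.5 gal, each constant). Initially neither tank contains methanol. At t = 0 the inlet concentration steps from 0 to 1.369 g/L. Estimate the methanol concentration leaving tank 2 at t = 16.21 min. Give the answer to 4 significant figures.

Time constants: τᵢ = Vᵢ/Q for each well-mixed tank.
τ₁ = 569.3/41.45 = 13.7346 min; τ₂ = 647.5/41.45 = 15.6212 min.
Solving the cascade with C₁(0)=C₂(0)=0 gives C₂(t) = C_in[1 − (τ₁ e^(−t/τ₁) − τ₂ e^(−t/τ₂))/(τ₁ − τ₂)].
At t = 16.21: e^(−t/τ₁) = 0.307208, e^(−t/τ₂) = 0.354272.
C₂ = 1.369·[1 − (13.7346·0.307208 − 15.6212·0.354272)/(-1.88661)] = 1.369·0.303102 = 0.414947 g/L.

0.4149 g/L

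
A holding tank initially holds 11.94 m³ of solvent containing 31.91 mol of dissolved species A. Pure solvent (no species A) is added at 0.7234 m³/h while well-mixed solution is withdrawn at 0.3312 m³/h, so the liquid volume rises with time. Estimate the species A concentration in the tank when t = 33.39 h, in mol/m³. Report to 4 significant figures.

0.6821 mol/m³

Total volume: dV/dt = Q_in − Q_out = 0.392200 m³/h, so V(t) = 11.94 + 0.392200 t and V(33.39) = 25.0356 m³.
Solute balance: dm/dt = 0 − Q_out C = −Q_out m/V(t).
dm/m = −Q_out dt/(V₀ + 0.392200 t); integrating gives ln(m/m₀) = −(Q_out/(Q_in−Q_out)) ln(V/V₀).
m = m₀ (V₀/V)^(Q_out/(Q_in−Q_out)) = 31.91 × (11.94/25.0356)^(0.844467) = 17.0760 mol.
C = m/V = 17.0760/25.0356 = 0.682070 mol/m³.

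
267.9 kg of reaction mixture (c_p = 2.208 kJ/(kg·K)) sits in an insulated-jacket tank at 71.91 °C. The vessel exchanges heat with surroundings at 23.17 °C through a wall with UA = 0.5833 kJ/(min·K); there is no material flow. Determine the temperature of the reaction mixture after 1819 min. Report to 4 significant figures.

M c_p dT/dt = −UA(T − T_amb).
dT/dt = (T_ss − T)/τ with T_ss = T_amb = 23.1700 °C, τ = M c_p/UA = 267.9·2.208/0.5833 = 1014.10 min.
This is linear first-order; T(t) = T_ss + (T₀ − T_ss) e^(−t/τ).
T(1819) = 23.1700 + (48.7400)·0.166341 = 31.2775 °C.

31.28 °C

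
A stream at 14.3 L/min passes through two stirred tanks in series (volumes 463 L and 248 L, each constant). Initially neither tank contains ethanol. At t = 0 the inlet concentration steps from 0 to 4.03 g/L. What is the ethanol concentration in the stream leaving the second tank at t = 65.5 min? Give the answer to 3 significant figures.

Time constants: τᵢ = Vᵢ/Q for each well-mixed tank.
τ₁ = 463/14.3 = 32.378 min; τ₂ = 248/14.3 = 17.343 min.
Solving the cascade with C₁(0)=C₂(0)=0 gives C₂(t) = C_in[1 − (τ₁ e^(−t/τ₁) − τ₂ e^(−t/τ₂))/(τ₁ − τ₂)].
At t = 65.5: e^(−t/τ₁) = 0.13226, e^(−t/τ₂) = 0.022896.
C₂ = 4.03·[1 − (32.378·0.13226 − 17.343·0.022896)/(15.035)] = 4.03·0.74159 = 2.9886 g/L.

2.99 g/L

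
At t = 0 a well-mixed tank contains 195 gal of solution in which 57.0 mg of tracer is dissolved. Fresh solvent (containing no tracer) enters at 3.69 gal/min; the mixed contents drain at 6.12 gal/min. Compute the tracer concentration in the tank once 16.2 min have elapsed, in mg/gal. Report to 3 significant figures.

0.208 mg/gal

Total volume: dV/dt = Q_in − Q_out = -2.4300 gal/min, so V(t) = 195 − 2.4300 t and V(16.2) = 155.63 gal.
Species balance (pure solvent in): dm/dt = −Q_out · m/V(t).
Separate: dm/m = −Q_out dt/V(t) ⇒ ln(m/m₀) = −(Q_out/(Q_in−Q_out)) ln(V/V₀).
m = m₀ (V₀/V)^(Q_out/(Q_in−Q_out)) = 57.0 × (195/155.63)^(-2.5185) = 32.302 mg.
C = m/V = 32.302/155.63 = 0.20755 mg/gal.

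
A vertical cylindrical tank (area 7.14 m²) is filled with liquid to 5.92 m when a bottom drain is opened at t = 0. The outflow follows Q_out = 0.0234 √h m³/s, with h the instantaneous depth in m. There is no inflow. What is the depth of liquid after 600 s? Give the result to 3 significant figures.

Unsteady balance on liquid volume: A dh/dt = −0.0234 √h.
∫ h^(−1/2) dh = −(0.0234/A) ∫ dt, giving 2√h = 2√h₀ − (0.0234/A) t.
√h = √5.92 − 0.0234·600/(2·7.14) = 2.4331 − 0.98319 = 1.4499.
h = 1.4499² = 2.1022 m.

2.10 m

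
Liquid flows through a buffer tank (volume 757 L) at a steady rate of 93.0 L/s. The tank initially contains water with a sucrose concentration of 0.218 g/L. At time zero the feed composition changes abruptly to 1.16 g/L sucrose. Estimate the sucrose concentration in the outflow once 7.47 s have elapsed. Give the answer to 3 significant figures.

Unsteady species balance (constant V, well mixed): V dC/dt = Q(C_in − C).
So dC/dt = (C_in − C)/τ with τ = V/Q = 757/93.0 = 8.1398 s.
This is linear first-order; C(t) = C_in + (C₀ − C_in) e^(−t/τ).
C(7.47) = 1.16 + (0.218 − 1.16)·e^(−7.47/8.1398) = 1.16 + (-0.94200)·0.39943 = 0.78374 g/L.

0.784 g/L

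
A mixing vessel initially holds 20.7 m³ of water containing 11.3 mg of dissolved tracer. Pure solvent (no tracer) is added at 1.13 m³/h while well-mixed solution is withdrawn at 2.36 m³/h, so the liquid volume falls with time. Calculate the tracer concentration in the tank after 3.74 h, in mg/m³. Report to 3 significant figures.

Let m(t) be the amount of tracer. Volume: V(t) = V₀ + (Q_in − Q_out) t = 20.7 − 1.2300 t; V(3.74) = 16.100 m³.
Species balance (pure solvent in): dm/dt = −Q_out · m/V(t).
dm/m = −Q_out dt/(V₀ − 1.2300 t); integrating gives ln(m/m₀) = −(Q_out/(Q_in−Q_out)) ln(V/V₀).
m = m₀ (V₀/V)^(Q_out/(Q_in−Q_out)) = 11.3 × (20.7/16.100)^(-1.9187) = 6.9767 mg.
C = m/V = 6.9767/16.100 = 0.43334 mg/m³.

0.433 mg/m³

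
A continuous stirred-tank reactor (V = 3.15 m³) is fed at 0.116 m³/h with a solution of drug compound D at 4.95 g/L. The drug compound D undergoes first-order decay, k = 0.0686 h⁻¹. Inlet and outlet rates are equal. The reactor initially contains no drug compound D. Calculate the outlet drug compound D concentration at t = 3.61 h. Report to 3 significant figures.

Species balance: V dC/dt = Q C_in − Q C − k V C.
dC/dt = (Q/V) C_in − (Q/V + k) C; effective rate a = Q/V + k = 0.036825 + 0.0686 = 0.10543 h⁻¹.
C_ss = Q C_in/(Q + kV) = 1.7290 g/L; C(t) = C_ss + (C₀ − C_ss) e^(−a t).
C(3.61) = 1.7290 + (-1.7290)·e^(−0.10543·3.61) = 1.7290 + (-1.7290)·0.68346 = 0.54731 g/L.

0.547 g/L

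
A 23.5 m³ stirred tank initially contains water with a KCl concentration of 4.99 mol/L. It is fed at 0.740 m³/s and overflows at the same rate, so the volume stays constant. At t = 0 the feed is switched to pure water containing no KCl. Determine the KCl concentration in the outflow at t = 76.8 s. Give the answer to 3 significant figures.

0.444 mol/L

Mass balance on the solute (V constant): V dC/dt = Q(C_in − C).
Time constant τ = V/Q = 23.5/0.740 = 31.757 s.
This is linear first-order; C(t) = C_in + (C₀ − C_in) e^(−t/τ).
C(76.8) = 0 + (4.99 − 0)·e^(−76.8/31.757) = 0 + (4.9900)·0.089066 = 0.44444 mol/L.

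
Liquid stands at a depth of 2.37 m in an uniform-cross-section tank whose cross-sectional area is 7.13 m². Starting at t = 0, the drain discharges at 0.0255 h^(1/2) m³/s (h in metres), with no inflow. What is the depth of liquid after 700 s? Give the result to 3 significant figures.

0.0828 m

With no inflow, A dh/dt = −0.0255 √h.
This is separable: 2 d(√h)/dt = −0.0255/A, so √h = √h₀ − (0.0255/(2A)) t.
√h = √2.37 − 0.0255·700/(2·7.13) = 1.5395 − 1.2518 = 0.28773.
h = 0.28773² = 0.082787 m.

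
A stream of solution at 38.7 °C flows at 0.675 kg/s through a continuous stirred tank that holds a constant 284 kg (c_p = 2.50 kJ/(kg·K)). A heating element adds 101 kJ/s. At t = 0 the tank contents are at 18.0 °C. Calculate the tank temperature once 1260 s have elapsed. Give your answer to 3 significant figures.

Heat balance on the well-mixed liquid: M c_p dT/dt = ṁ c_p (T_in − T) + 101.
Rearrange: dT/dt = (T_ss − T)/τ with τ = M/ṁ = 420.74 s and T_ss = T_in + Q̇/(ṁ c_p) = 98.552 °C.
T approaches T_ss exponentially: T(t) = T_ss + (T₀ − T_ss) e^(−t/τ).
T(1260) = 98.552 + (-80.552)·e^(−1260/420.74) = 98.552 + (-80.552)·0.050051 = 94.520 °C.

94.5 °C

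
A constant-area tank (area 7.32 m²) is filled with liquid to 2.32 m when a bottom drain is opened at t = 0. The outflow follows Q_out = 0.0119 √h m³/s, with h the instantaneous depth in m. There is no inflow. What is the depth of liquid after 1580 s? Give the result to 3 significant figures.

0.0571 m

Unsteady balance on liquid volume: A dh/dt = −0.0119 √h.
∫ h^(−1/2) dh = −(0.0119/A) ∫ dt, giving 2√h = 2√h₀ − (0.0119/A) t.
√h = √2.32 − 0.0119·1580/(2·7.32) = 1.5232 − 1.2843 = 0.23887.
h = 0.23887² = 0.057056 m.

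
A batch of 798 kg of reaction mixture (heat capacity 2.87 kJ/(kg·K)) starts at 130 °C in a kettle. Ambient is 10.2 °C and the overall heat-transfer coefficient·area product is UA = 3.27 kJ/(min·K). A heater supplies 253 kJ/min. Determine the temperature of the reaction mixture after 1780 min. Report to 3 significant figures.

90.9 °C

M c_p dT/dt = −UA(T − T_amb) + Q̇.
dT/dt = (T_ss − T)/τ with T_ss = T_amb + Q̇/UA = 10.2 + 253/3.27 = 87.570 °C, τ = M c_p/UA = 798·2.87/3.27 = 700.39 min.
This is linear first-order; T(t) = T_ss + (T₀ − T_ss) e^(−t/τ).
T(1780) = 87.570 + (42.430)·0.078751 = 90.911 °C.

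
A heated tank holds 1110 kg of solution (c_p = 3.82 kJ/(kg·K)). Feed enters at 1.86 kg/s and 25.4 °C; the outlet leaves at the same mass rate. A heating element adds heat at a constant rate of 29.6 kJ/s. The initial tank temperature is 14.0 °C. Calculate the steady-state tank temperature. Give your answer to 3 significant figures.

M c_p dT/dt = ṁ c_p (T_in − T) + Q̇.
At steady state dT/dt = 0 ⇒ T_ss = T_in + Q̇/(ṁ c_p) = 25.4 + 29.6/(1.86·3.82) = 29.566 °C.

29.6 °C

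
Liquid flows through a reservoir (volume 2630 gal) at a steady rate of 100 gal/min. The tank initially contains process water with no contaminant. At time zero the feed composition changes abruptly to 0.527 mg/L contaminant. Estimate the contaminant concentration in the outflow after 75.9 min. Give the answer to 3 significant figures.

0.498 mg/L

Mass balance on the solute (V constant): V dC/dt = Q(C_in − C).
So dC/dt = (C_in − C)/τ with τ = V/Q = 2630/100 = 26.300 min.
This is linear first-order; C(t) = C_in + (C₀ − C_in) e^(−t/τ).
C(75.9) = 0.527 + (0 − 0.527)·e^(−75.9/26.300) = 0.527 + (-0.52700)·0.055803 = 0.49759 mg/L.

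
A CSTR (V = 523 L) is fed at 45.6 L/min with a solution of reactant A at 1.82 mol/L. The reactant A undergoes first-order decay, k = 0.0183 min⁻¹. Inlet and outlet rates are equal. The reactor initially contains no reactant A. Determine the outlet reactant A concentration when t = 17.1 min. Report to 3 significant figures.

Species balance: V dC/dt = Q C_in − Q C − k V C.
This is linear with rate a = Q/V + k = 0.10549 min⁻¹.
C_ss = Q C_in/(Q + kV) = 1.5043 mol/L; C(t) = C_ss + (C₀ − C_ss) e^(−a t).
C(17.1) = 1.5043 + (-1.5043)·e^(−0.10549·17.1) = 1.5043 + (-1.5043)·0.16466 = 1.2566 mol/L.

1.26 mol/L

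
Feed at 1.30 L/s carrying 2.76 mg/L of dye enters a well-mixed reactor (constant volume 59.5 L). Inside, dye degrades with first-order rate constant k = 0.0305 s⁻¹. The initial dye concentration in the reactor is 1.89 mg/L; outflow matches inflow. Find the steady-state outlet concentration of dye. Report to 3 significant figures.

1.15 mg/L

Species balance: V dC/dt = Q C_in − Q C − k V C.
At steady state: 0 = Q C_in − (Q + kV) C_ss, so C_ss = Q C_in/(Q + kV).
C_ss = 1.30·2.76/(1.30 + 0.0305·59.5) = 3.5880/3.1147 = 1.1519 mg/L.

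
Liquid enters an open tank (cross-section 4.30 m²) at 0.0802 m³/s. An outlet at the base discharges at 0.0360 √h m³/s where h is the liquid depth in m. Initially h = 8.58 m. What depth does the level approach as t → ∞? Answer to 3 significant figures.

A dh/dt = Q_in − 0.0360 √h. Steady state requires inflow = outflow:
Q_in = 0.0360 √h_ss ⇒ √h_ss = 0.0802/0.0360 = 2.2278.
h_ss = 2.2278² = 4.9630 m. (Since h₀ = 8.58 m > h_ss, the level will fall toward this value.)

4.96 m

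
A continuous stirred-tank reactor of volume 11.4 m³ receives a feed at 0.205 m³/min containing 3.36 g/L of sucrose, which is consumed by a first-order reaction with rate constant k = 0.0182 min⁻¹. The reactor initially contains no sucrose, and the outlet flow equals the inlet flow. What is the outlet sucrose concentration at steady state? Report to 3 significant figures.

1.67 g/L

V dC/dt = Q(C_in − C) − k V C.
Steady state (dC/dt = 0): C_ss = Q C_in/(Q + kV) = C_in/(1 + kV/Q).
C_ss = 0.205·3.36/(0.205 + 0.0182·11.4) = 0.68880/0.41248 = 1.6699 g/L.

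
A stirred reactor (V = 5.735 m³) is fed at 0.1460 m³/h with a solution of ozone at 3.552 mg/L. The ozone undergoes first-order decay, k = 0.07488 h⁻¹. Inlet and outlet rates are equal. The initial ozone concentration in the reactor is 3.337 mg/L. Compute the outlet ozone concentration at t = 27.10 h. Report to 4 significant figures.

1.062 mg/L

V dC/dt = Q(C_in − C) − k V C.
dC/dt = (Q/V) C_in − (Q/V + k) C; effective rate a = Q/V + k = 0.0254577 + 0.07488 = 0.100338 h⁻¹.
C_ss = Q C_in/(Q + kV) = 0.901215 mg/L; C(t) = C_ss + (C₀ − C_ss) e^(−a t).
C(27.10) = 0.901215 + (2.43579)·e^(−0.100338·27.10) = 0.901215 + (2.43579)·0.0659306 = 1.06181 mg/L.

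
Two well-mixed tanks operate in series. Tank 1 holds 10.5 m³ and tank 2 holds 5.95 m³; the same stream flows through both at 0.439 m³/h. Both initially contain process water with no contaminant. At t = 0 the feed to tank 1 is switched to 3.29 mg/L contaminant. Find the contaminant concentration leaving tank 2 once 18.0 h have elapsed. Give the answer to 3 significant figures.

0.853 mg/L

Species balance on tank i: dCᵢ/dt = (Cᵢ₋₁ − Cᵢ)/τᵢ with τᵢ = Vᵢ/Q.
τ₁ = 10.5/0.439 = 23.918 h; τ₂ = 5.95/0.439 = 13.554 h.
Tank 1: C₁ = C_in(1 − e^(−t/τ₁)). Tank 2 (τ₁ ≠ τ₂): C₂ = C_in[1 − (τ₁ e^(−t/τ₁) − τ₂ e^(−t/τ₂))/(τ₁ − τ₂)].
At t = 18.0: e^(−t/τ₁) = 0.47115, e^(−t/τ₂) = 0.26499.
C₂ = 3.29·[1 − (23.918·0.47115 − 13.554·0.26499)/(10.364)] = 3.29·0.25925 = 0.85292 mg/L.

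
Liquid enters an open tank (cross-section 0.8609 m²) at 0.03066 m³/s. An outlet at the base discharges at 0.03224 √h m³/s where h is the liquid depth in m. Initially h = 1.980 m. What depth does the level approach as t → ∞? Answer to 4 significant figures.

0.9044 m

Mass balance (ρ constant): A dh/dt = Q_in − 0.03224 √h. At steady state dh/dt = 0:
Q_in = 0.03224 √h_ss ⇒ √h_ss = 0.03066/0.03224 = 0.950993.
h_ss = 0.950993² = 0.904387 m. (Since h₀ = 1.980 m > h_ss, the level will fall toward this value.)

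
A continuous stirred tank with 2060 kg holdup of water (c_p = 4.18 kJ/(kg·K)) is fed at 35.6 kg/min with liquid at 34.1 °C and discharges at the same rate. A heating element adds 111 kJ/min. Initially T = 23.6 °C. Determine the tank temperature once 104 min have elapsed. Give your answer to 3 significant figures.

M c_p dT/dt = ṁ c_p (T_in − T) + Q̇.
Rearrange: dT/dt = (T_ss − T)/τ with τ = M/ṁ = 57.865 min and T_ss = T_in + Q̇/(ṁ c_p) = 34.846 °C.
Integrating: T(t) = T_ss + (T₀ − T_ss) e^(−t/τ).
T(104) = 34.846 + (-11.246)·e^(−104/57.865) = 34.846 + (-11.246)·0.16575 = 32.982 °C.

33.0 °C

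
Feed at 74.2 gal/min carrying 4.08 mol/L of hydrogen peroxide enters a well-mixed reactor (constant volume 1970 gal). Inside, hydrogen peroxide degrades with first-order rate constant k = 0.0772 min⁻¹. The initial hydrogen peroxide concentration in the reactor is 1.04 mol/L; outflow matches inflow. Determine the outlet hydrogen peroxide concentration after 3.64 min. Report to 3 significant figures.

1.14 mol/L

Species balance: V dC/dt = Q C_in − Q C − k V C.
dC/dt = (Q/V) C_in − (Q/V + k) C; effective rate a = Q/V + k = 0.037665 + 0.0772 = 0.11486 min⁻¹.
C_ss = Q C_in/(Q + kV) = 1.3379 mol/L; C(t) = C_ss + (C₀ − C_ss) e^(−a t).
C(3.64) = 1.3379 + (-0.29786)·e^(−0.11486·3.64) = 1.3379 + (-0.29786)·0.65829 = 1.1418 mol/L.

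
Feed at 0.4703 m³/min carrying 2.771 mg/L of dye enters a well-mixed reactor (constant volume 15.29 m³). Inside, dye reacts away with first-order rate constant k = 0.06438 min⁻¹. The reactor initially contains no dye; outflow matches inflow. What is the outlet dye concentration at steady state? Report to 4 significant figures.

0.8959 mg/L

Species balance: V dC/dt = Q C_in − Q C − k V C.
Steady state (dC/dt = 0): C_ss = Q C_in/(Q + kV) = C_in/(1 + kV/Q).
C_ss = 0.4703·2.771/(0.4703 + 0.06438·15.29) = 1.30320/1.45467 = 0.895874 mg/L.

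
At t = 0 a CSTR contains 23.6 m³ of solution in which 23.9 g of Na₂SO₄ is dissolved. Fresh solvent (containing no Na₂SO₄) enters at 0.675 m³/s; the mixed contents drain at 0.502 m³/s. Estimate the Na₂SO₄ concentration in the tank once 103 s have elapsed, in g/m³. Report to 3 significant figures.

0.113 g/m³

Total volume: dV/dt = Q_in − Q_out = 0.17300 m³/s, so V(t) = 23.6 + 0.17300 t and V(103) = 41.419 m³.
Species balance (pure solvent in): dm/dt = −Q_out · m/V(t).
dm/m = −Q_out dt/(V₀ + 0.17300 t); integrating gives ln(m/m₀) = −(Q_out/(Q_in−Q_out)) ln(V/V₀).
m = m₀ (V₀/V)^(Q_out/(Q_in−Q_out)) = 23.9 × (23.6/41.419)^(2.9017) = 4.6724 g.
C = m/V = 4.6724/41.419 = 0.11281 g/m³.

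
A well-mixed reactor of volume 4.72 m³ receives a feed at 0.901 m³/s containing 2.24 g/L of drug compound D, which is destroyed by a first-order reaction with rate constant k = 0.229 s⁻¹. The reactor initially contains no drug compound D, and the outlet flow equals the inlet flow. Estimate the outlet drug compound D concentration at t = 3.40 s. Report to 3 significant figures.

Species balance: V dC/dt = Q C_in − Q C − k V C.
This is linear with rate a = Q/V + k = 0.41989 s⁻¹.
C_ss = Q C_in/(Q + kV) = 1.0183 g/L; C(t) = C_ss + (C₀ − C_ss) e^(−a t).
C(3.40) = 1.0183 + (-1.0183)·e^(−0.41989·3.40) = 1.0183 + (-1.0183)·0.23988 = 0.77407 g/L.

0.774 g/L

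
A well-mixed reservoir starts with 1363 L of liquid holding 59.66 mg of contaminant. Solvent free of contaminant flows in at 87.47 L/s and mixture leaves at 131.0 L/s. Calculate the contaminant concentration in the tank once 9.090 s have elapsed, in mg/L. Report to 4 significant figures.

Let m(t) be the amount of contaminant. Volume: V(t) = V₀ + (Q_in − Q_out) t = 1363 − 43.5300 t; V(9.090) = 967.312 L.
Species balance (pure solvent in): dm/dt = −Q_out · m/V(t).
Separate: dm/m = −Q_out dt/V(t) ⇒ ln(m/m₀) = −(Q_out/(Q_in−Q_out)) ln(V/V₀).
m = m₀ (V₀/V)^(Q_out/(Q_in−Q_out)) = 59.66 × (1363/967.312)^(-3.00942) = 21.2566 mg.
C = m/V = 21.2566/967.312 = 0.0219749 mg/L.

0.02197 mg/L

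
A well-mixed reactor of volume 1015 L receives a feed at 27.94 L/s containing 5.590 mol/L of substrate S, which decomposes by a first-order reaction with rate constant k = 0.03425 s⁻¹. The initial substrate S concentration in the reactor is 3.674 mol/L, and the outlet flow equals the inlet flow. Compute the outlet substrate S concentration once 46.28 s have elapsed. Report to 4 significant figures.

Species balance: V dC/dt = Q C_in − Q C − k V C.
dC/dt = (Q/V) C_in − (Q/V + k) C; effective rate a = Q/V + k = 0.0275271 + 0.03425 = 0.0617771 s⁻¹.
C_ss = Q C_in/(Q + kV) = 2.49083 mol/L; C(t) = C_ss + (C₀ − C_ss) e^(−a t).
C(46.28) = 2.49083 + (1.18317)·e^(−0.0617771·46.28) = 2.49083 + (1.18317)·0.0573235 = 2.55866 mol/L.

2.559 mol/L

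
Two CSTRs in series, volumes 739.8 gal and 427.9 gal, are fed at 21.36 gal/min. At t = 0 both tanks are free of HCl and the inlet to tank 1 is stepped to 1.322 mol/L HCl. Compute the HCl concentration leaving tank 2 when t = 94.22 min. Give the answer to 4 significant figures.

1.132 mol/L

Species balance on tank i: dCᵢ/dt = (Cᵢ₋₁ − Cᵢ)/τᵢ with τᵢ = Vᵢ/Q.
τ₁ = 739.8/21.36 = 34.6348 min; τ₂ = 427.9/21.36 = 20.0328 min.
Tank 1: C₁ = C_in(1 − e^(−t/τ₁)). Tank 2 (τ₁ ≠ τ₂): C₂ = C_in[1 − (τ₁ e^(−t/τ₁) − τ₂ e^(−t/τ₂))/(τ₁ − τ₂)].
At t = 94.22: e^(−t/τ₁) = 0.0658495, e^(−t/τ₂) = 0.00906537.
C₂ = 1.322·[1 − (34.6348·0.0658495 − 20.0328·0.00906537)/(14.6021)] = 1.322·0.856247 = 1.13196 mol/L.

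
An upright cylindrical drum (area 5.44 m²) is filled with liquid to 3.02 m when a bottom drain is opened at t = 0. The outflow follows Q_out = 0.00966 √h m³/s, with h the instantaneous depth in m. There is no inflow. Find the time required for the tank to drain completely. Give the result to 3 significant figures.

A dh/dt = −Q_out = −0.00966 √h.
Separate and integrate: 2(√h − √h₀) = −(0.00966/A) t.
Set h = 0: 2√h₀ = (0.00966/A) t_empty ⇒ t_empty = 2A√h₀/0.00966.
t_empty = 2·5.44·√3.02/0.00966 = 10.880·1.7378/0.00966 = 1957.3 s.

1960 s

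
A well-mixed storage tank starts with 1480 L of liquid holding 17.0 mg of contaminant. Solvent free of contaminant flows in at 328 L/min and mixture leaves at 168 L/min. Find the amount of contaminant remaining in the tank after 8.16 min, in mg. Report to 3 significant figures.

Let m(t) be the amount of contaminant. Volume: V(t) = V₀ + (Q_in − Q_out) t = 1480 + 160.00 t; V(8.16) = 2785.6 L.
No contaminant enters, so dm/dt = −Q_out · (m/V).
dm/m = −Q_out dt/(V₀ + 160.00 t); integrating gives ln(m/m₀) = −(Q_out/(Q_in−Q_out)) ln(V/V₀).
m = m₀ (V₀/V)^(Q_out/(Q_in−Q_out)) = 17.0 × (1480/2785.6)^(1.0500) = 8.7510 mg.

8.75 mg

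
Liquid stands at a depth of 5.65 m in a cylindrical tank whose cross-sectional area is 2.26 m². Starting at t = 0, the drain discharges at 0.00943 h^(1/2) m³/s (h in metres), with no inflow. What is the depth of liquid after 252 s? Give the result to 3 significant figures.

A dh/dt = −Q_out = −0.00943 √h.
∫ h^(−1/2) dh = −(0.00943/A) ∫ dt, giving 2√h = 2√h₀ − (0.00943/A) t.
√h = √5.65 − 0.00943·252/(2·2.26) = 2.3770 − 0.52574 = 1.8512.
h = 1.8512² = 3.4271 m.

3.43 m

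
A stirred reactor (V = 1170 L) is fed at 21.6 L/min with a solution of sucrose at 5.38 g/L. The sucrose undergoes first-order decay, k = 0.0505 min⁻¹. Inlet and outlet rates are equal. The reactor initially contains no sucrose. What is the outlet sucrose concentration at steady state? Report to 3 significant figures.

1.44 g/L

Accumulation = in − out − consumed: V dC/dt = Q C_in − Q C − k V C.
At steady state: 0 = Q C_in − (Q + kV) C_ss, so C_ss = Q C_in/(Q + kV).
C_ss = 21.6·5.38/(21.6 + 0.0505·1170) = 116.21/80.685 = 1.4403 g/L.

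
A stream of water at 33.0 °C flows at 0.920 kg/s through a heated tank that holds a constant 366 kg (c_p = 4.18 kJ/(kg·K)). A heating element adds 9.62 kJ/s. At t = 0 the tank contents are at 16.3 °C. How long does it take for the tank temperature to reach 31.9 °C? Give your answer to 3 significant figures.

666 s

Energy balance: M c_p dT/dt = ṁ c_p (T_in − T) + 9.62.
τ = M/ṁ = 397.83 s; T_ss = T_in + Q̇/(ṁ c_p) = 35.502 °C.
T(t) = T_ss + (T₀ − T_ss) e^(−t/τ). Set T = 31.9:
e^(−t/τ) = (31.9 − 35.502)/(16.3 − 35.502) = 0.18757
t = −397.83 · ln(0.18757) = 665.81 s.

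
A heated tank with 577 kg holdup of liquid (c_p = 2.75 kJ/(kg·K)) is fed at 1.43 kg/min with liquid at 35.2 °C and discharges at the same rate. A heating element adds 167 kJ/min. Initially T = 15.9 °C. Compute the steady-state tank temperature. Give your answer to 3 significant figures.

77.7 °C

Unsteady energy balance on the tank contents: M c_p dT/dt = ṁ c_p (T_in − T) + 167.
At steady state dT/dt = 0 ⇒ T_ss = T_in + Q̇/(ṁ c_p) = 35.2 + 167/(1.43·2.75) = 77.667 °C.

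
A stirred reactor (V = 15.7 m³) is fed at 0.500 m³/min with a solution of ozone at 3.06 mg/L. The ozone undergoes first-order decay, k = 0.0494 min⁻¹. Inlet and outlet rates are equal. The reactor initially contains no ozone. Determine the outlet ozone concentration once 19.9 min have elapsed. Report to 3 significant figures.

Species balance: V dC/dt = Q C_in − Q C − k V C.
This is linear with rate a = Q/V + k = 0.081247 min⁻¹.
C_ss = Q C_in/(Q + kV) = 1.1995 mg/L; C(t) = C_ss + (C₀ − C_ss) e^(−a t).
C(19.9) = 1.1995 + (-1.1995)·e^(−0.081247·19.9) = 1.1995 + (-1.1995)·0.19853 = 0.96133 mg/L.

0.961 mg/L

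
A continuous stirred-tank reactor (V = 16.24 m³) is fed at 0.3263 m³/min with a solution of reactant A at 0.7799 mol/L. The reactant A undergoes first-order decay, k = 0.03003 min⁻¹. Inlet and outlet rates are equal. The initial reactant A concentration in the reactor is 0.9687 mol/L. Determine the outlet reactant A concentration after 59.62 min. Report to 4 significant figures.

0.3457 mol/L

V dC/dt = Q(C_in − C) − k V C.
dC/dt = (Q/V) C_in − (Q/V + k) C; effective rate a = Q/V + k = 0.0200924 + 0.03003 = 0.0501224 min⁻¹.
C_ss = Q C_in/(Q + kV) = 0.312636 mol/L; C(t) = C_ss + (C₀ − C_ss) e^(−a t).
C(59.62) = 0.312636 + (0.656064)·e^(−0.0501224·59.62) = 0.312636 + (0.656064)·0.0503732 = 0.345684 mol/L.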